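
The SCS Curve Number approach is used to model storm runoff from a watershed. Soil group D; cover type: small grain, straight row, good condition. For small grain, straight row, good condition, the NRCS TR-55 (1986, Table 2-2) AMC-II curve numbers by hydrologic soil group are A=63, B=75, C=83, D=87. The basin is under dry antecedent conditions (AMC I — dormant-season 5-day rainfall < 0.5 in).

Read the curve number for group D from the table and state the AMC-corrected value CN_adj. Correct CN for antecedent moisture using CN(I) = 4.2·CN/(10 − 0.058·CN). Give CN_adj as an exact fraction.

CN_adj = 182700/2477 ≈ 73.759

NRCS table: small grain, straight row, good condition, soil group D → CN(II) = 87
Adjust CN=87 to AMC I: 4.2·87/(10 − 0.058·87) → (1827/5) ÷ (2477/500) = 182700/2477 ≈ 73.759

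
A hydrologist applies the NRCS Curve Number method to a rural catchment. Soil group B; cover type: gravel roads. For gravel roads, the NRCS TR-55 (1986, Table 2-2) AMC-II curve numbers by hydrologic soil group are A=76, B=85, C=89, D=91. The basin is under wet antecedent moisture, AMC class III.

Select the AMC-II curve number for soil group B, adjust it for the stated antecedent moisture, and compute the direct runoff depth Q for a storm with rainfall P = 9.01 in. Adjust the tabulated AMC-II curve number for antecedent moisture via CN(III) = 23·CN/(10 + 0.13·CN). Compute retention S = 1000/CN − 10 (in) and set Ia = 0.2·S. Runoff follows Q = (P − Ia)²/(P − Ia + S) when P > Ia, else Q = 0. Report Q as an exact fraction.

NRCS table: gravel roads, soil group B → CN(II) = 85
CN(III) from CN(II)=85: (23·85)/(10 + 0.13·85) = 39100/421 ≈ 92.874
Retention S: 1000/CN − 10 with CN=92.874 → S = 300/391 ≈ 0.767 in
Initial abstraction Ia = S/5 = (300/391)/5 = 60/391 ≈ 0.153 in
Since P=9.010 > Ia=0.153: effective rainfall P−Ia = 346291/39100 in
Q: (346291/39100)² ÷ (376291/39100) = 119917456681/14712978100 in (≈ 8.150 in)

Q = 119917456681/14712978100 in ≈ 8.150 in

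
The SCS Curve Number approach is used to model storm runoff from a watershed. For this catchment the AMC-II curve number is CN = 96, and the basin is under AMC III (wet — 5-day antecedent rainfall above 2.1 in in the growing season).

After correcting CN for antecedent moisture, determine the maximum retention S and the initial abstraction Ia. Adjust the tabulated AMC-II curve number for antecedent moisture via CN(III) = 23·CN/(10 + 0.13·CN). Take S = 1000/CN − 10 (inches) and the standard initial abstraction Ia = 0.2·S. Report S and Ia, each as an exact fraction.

CN(III) from CN(II)=96: (23·96)/(10 + 0.13·96) = 27600/281 ≈ 98.221
Retention S: 1000/CN − 10 with CN=98.221 → S = 25/138 ≈ 0.181 in
Initial abstraction Ia = S/5 = (25/138)/5 = 5/138 ≈ 0.036 in

S = 25/138 in ≈ 0.181 in; Ia = 5/138 in ≈ 0.036 in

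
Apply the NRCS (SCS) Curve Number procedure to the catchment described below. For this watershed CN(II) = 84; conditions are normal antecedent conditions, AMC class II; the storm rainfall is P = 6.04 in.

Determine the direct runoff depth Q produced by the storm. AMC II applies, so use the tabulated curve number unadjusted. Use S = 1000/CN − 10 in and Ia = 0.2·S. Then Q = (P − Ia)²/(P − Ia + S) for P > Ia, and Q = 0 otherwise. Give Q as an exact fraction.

Q = 8826841/2084775 in ≈ 4.234 in

Average conditions: CN = 84 (no AMC adjustment).
S = 1000/84 − 10 = 40/21 in ≈ 1.905 in
Ia = 0.2S: 0.2·1.905 = 0.381 in (exactly 8/21)
Since P=6.040 > Ia=0.381: effective rainfall P−Ia = 2971/525 in
Runoff Q = (P−Ia)²/(P−Ia+S) = (5.659)²/(5.659+1.905) = 8826841/2084775 ≈ 4.234 in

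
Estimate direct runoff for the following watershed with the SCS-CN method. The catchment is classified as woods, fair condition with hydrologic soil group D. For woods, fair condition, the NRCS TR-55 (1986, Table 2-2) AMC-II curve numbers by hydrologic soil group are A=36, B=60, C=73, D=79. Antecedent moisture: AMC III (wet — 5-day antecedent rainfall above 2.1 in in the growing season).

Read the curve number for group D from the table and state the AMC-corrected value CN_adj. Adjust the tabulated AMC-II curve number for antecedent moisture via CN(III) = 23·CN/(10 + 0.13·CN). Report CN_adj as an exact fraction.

NRCS table: woods, fair condition, soil group D → CN(II) = 79
CN(III) from CN(II)=79: (23·79)/(10 + 0.13·79) = 181700/2027 ≈ 89.640

CN_adj = 181700/2027 ≈ 89.640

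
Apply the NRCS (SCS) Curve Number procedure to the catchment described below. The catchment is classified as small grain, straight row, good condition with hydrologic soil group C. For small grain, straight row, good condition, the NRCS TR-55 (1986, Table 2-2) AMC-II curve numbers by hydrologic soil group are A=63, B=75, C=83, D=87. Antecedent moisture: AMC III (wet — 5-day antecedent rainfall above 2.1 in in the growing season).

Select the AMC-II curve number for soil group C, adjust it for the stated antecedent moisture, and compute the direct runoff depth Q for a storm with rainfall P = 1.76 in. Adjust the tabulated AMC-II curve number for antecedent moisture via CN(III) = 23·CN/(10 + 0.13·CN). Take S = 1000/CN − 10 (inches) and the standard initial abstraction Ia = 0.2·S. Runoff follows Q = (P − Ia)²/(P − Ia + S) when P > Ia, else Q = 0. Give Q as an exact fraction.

Q = 1424911504/1407839775 in ≈ 1.012 in

NRCS table: small grain, straight row, good condition, soil group C → CN(II) = 83
Adjust CN=83 to AMC III: 23·83/(10 + 0.13·83) → 1909 ÷ (2079/100) = 190900/2079 ≈ 91.823
S = 1000/(190900/2079) − 10 = 1700/1909 in ≈ 0.891 in
Ia = 0.2S: 0.2·0.891 = 0.178 in (exactly 340/1909)
Excess rainfall: 1.760 − 0.178 = 1.582 in; P > Ia so Q > 0
Q = (75496/47725)²/((75496/47725) + 1700/1909) = (5699646016/2277675625)/(117996/47725) = 1424911504/1407839775 in ≈ 1.012 in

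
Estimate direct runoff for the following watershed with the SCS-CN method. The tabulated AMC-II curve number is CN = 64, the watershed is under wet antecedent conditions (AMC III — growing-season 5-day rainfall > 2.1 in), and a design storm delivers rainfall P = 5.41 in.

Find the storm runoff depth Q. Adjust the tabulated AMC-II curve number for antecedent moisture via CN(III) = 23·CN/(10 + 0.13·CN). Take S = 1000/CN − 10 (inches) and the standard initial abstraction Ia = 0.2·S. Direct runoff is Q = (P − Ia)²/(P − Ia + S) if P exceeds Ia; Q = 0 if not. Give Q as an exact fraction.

Q = 32024281/9742225 in ≈ 3.287 in

Adjust CN=64 to AMC III: 23·64/(10 + 0.13·64) → 1472 ÷ (458/25) = 18400/229 ≈ 80.349
S = 1000/(18400/229) − 10 = 225/92 in ≈ 2.446 in
Initial abstraction Ia = S/5 = (225/92)/5 = 45/92 ≈ 0.489 in
Since P=5.410 > Ia=0.489: effective rainfall P−Ia = 5659/1150 in
Q = (5659/1150)²/((5659/1150) + 225/92) = (32024281/1322500)/(16943/2300) = 32024281/9742225 in ≈ 3.287 in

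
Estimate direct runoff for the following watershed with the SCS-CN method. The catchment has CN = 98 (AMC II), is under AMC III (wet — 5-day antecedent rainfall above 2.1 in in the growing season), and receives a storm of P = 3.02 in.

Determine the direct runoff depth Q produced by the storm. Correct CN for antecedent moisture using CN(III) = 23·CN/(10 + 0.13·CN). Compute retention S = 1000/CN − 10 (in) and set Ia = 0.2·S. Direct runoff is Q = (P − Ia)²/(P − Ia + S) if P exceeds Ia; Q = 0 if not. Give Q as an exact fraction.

Q = 28620857329/9814873950 in ≈ 2.916 in

CN(III) from CN(II)=98: (23·98)/(10 + 0.13·98) = 112700/1137 ≈ 99.120
S = 1000/(112700/1137) − 10 = 100/1127 in ≈ 0.089 in
Ia = 0.2S: 0.2·0.089 = 0.018 in (exactly 20/1127)
Excess rainfall: 3.020 − 0.018 = 3.002 in; P > Ia so Q > 0
Runoff Q = (P−Ia)²/(P−Ia+S) = (3.002)²/(3.002+0.089) = 28620857329/9814873950 ≈ 2.916 in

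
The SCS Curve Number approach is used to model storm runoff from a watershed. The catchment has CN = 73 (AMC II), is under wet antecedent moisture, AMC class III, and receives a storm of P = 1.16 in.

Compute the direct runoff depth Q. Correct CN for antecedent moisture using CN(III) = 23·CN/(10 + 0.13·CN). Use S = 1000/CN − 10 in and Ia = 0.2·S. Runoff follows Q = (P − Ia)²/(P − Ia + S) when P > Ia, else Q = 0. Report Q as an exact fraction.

Adjust CN=73 to AMC III: 23·73/(10 + 0.13·73) → 1679 ÷ (1949/100) = 167900/1949 ≈ 86.147
Max retention: S = 1000/(167900/1949) − 10 = 2700/1679 in (≈ 1.608 in)
Ia = 0.2S: 0.2·1.608 = 0.322 in (exactly 540/1679)
Excess rainfall: 1.160 − 0.322 = 0.838 in; P > Ia so Q > 0
Q: (35191/41975)² ÷ (102691/41975) = 1238406481/4310454725 in (≈ 0.287 in)

Q = 1238406481/4310454725 in ≈ 0.287 in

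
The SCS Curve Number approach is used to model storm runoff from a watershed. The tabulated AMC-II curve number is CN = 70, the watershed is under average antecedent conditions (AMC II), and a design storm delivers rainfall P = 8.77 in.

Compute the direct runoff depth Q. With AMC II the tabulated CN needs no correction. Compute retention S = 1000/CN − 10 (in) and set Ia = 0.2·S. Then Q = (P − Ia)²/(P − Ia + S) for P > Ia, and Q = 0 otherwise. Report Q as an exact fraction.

Q = 30680521/5977300 in ≈ 5.133 in

Average conditions: CN = 70 (no AMC adjustment).
Max retention: S = 1000/70 − 10 = 30/7 in (≈ 4.286 in)
Ia = 0.2S: 0.2·4.286 = 0.857 in (exactly 6/7)
Excess rainfall: 8.770 − 0.857 = 7.913 in; P > Ia so Q > 0
Q = (5539/700)²/((5539/700) + 30/7) = (30680521/490000)/(8539/700) = 30680521/5977300 in ≈ 5.133 in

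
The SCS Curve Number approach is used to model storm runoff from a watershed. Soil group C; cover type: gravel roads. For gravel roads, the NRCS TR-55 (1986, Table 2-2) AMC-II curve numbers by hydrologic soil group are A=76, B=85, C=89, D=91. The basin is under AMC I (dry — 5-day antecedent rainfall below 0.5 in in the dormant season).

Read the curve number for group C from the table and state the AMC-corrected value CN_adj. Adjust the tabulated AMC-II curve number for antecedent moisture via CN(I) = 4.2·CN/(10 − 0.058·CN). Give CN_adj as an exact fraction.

CN_adj = 186900/2419 ≈ 77.263

NRCS table: gravel roads, soil group C → CN(II) = 89
Adjust CN=89 to AMC I: 4.2·89/(10 − 0.058·89) → (1869/5) ÷ (2419/500) = 186900/2419 ≈ 77.263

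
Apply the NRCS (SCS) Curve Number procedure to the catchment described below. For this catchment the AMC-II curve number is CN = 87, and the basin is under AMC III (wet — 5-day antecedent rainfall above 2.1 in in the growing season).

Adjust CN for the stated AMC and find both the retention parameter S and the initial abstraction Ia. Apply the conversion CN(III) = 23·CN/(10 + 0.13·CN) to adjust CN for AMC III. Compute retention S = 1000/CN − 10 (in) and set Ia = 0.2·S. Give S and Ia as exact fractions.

Adjust CN=87 to AMC III: 23·87/(10 + 0.13·87) → 2001 ÷ (2131/100) = 200100/2131 ≈ 93.900
Retention S: 1000/CN − 10 with CN=93.900 → S = 1300/2001 ≈ 0.650 in
Initial abstraction Ia = S/5 = (1300/2001)/5 = 260/2001 ≈ 0.130 in

S = 1300/2001 in ≈ 0.650 in; Ia = 260/2001 in ≈ 0.130 in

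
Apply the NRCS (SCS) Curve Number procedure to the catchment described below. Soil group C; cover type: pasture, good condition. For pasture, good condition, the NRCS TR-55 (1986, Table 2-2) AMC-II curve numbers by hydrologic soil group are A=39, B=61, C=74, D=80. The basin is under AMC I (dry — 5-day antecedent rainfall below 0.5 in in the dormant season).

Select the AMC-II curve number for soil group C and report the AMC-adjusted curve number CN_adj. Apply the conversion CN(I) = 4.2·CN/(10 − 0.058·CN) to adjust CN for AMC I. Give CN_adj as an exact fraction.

NRCS table: pasture, good condition, soil group C → CN(II) = 74
CN(I) from CN(II)=74: (4.2·74)/(10 − 0.058·74) = 77700/1427 ≈ 54.450

CN_adj = 77700/1427 ≈ 54.450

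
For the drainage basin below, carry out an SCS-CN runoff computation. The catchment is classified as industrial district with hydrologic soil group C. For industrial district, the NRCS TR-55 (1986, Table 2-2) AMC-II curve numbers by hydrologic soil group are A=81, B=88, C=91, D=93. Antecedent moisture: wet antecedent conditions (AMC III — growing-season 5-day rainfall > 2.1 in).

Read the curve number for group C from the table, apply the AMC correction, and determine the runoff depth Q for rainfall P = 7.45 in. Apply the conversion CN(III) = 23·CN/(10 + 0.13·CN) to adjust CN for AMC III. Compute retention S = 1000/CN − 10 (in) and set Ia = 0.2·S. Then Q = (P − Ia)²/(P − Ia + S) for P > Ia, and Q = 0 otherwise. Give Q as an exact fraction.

Q = 95022378049/13657118020 in ≈ 6.958 in

NRCS table: industrial district, soil group C → CN(II) = 91
Wet (AMC III): CN(III) = 23·91/(10 + 0.13·91) = 2093/(2183/100) = 209300/2183 ≈ 95.877
Max retention: S = 1000/(209300/2183) − 10 = 900/2093 in (≈ 0.430 in)
Ia = 0.2S: 0.2·0.430 = 0.086 in (exactly 180/2093)
P − Ia = 7.450 − 0.086 = 308257/41860 ≈ 7.364 in (> 0, runoff occurs)
Q: (308257/41860)² ÷ (326257/41860) = 95022378049/13657118020 in (≈ 6.958 in)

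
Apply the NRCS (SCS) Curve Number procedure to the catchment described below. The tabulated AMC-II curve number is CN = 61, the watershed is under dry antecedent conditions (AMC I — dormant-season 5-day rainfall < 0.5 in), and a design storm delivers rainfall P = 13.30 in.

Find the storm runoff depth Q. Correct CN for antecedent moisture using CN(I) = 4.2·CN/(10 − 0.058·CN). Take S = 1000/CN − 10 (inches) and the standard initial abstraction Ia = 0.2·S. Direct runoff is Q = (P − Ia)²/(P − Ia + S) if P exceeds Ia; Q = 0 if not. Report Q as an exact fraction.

Q = 1917651681/464537570 in ≈ 4.128 in

Dry (AMC I): CN(I) = 4.2·61/(10 − 0.058·61) = (1281/5)/(3231/500) = 42700/1077 ≈ 39.647
S = 1000/(42700/1077) − 10 = 6500/427 in ≈ 15.222 in
Ia = 0.2S: 0.2·15.222 = 3.044 in (exactly 1300/427)
P − Ia = 13.300 − 3.044 = 43791/4270 ≈ 10.256 in (> 0, runoff occurs)
Q: (43791/4270)² ÷ (108791/4270) = 1917651681/464537570 in (≈ 4.128 in)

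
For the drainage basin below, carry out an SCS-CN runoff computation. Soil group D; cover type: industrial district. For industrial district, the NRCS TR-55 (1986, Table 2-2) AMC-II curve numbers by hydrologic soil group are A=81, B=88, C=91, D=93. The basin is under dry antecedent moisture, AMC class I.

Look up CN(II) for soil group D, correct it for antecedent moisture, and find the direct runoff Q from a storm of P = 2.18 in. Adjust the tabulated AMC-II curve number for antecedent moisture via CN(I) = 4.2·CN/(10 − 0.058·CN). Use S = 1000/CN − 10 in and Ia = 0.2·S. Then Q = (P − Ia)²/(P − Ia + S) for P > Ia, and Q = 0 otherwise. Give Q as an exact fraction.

Q = 645718921/703233450 in ≈ 0.918 in

NRCS table: industrial district, soil group D → CN(II) = 93
Adjust CN=93 to AMC I: 4.2·93/(10 − 0.058·93) → (1953/5) ÷ (2303/500) = 27900/329 ≈ 84.802
Max retention: S = 1000/(27900/329) − 10 = 500/279 in (≈ 1.792 in)
Ia = 0.2·(500/279) = 100/279 in ≈ 0.358 in
P − Ia = 2.180 − 0.358 = 25411/13950 ≈ 1.822 in (> 0, runoff occurs)
Q = (25411/13950)²/((25411/13950) + 500/279) = (645718921/194602500)/(50411/13950) = 645718921/703233450 in ≈ 0.918 in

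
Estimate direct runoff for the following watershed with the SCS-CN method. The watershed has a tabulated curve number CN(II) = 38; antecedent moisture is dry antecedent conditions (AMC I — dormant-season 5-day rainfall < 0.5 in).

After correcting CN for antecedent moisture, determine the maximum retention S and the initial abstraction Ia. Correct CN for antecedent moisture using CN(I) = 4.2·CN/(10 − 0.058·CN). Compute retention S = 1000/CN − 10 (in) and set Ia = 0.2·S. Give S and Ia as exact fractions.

CN(I) from CN(II)=38: (4.2·38)/(10 − 0.058·38) = 39900/1949 ≈ 20.472
S = 1000/(39900/1949) − 10 = 15500/399 in ≈ 38.847 in
Ia = 0.2·(15500/399) = 3100/399 in ≈ 7.769 in

S = 15500/399 in ≈ 38.847 in; Ia = 3100/399 in ≈ 7.769 in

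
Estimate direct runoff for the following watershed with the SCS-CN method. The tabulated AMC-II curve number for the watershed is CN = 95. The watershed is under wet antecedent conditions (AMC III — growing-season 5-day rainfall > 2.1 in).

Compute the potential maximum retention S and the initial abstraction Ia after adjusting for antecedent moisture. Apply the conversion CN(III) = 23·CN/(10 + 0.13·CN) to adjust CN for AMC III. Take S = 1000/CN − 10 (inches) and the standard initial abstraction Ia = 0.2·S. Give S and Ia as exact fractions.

S = 100/437 in ≈ 0.229 in; Ia = 20/437 in ≈ 0.046 in

Wet (AMC III): CN(III) = 23·95/(10 + 0.13·95) = 2185/(447/20) = 43700/447 ≈ 97.763
Retention S: 1000/CN − 10 with CN=97.763 → S = 100/437 ≈ 0.229 in
Ia = 0.2·(100/437) = 20/437 in ≈ 0.046 in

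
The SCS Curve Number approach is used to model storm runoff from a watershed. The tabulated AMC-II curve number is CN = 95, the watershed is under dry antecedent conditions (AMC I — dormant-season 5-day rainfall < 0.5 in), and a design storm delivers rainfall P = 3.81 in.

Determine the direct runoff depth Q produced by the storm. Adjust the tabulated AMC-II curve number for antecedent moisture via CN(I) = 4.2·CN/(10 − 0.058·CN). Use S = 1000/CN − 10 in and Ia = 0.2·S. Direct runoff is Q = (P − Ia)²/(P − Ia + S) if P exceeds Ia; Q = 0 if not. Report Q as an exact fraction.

Dry (AMC I): CN(I) = 4.2·95/(10 − 0.058·95) = 399/(449/100) = 39900/449 ≈ 88.864
Max retention: S = 1000/(39900/449) − 10 = 500/399 in (≈ 1.253 in)
Ia = 0.2S: 0.2·1.253 = 0.251 in (exactly 100/399)
P − Ia = 3.810 − 0.251 = 142019/39900 ≈ 3.559 in (> 0, runoff occurs)
Q = (142019/39900)²/((142019/39900) + 500/399) = (20169396361/1592010000)/(192019/39900) = 20169396361/7661558100 in ≈ 2.633 in

Q = 20169396361/7661558100 in ≈ 2.633 in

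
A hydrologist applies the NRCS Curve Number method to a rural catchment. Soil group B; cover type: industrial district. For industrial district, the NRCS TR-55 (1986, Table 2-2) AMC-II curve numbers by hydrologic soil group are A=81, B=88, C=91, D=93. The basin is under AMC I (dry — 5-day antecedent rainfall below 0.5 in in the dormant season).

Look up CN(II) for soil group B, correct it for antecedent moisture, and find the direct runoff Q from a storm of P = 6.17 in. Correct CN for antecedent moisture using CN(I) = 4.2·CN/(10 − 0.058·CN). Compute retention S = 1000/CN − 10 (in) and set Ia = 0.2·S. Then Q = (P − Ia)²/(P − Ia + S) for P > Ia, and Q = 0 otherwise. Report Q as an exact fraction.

Q = 1807015081/519819300 in ≈ 3.476 in

NRCS table: industrial district, soil group B → CN(II) = 88
CN(I) from CN(II)=88: (4.2·88)/(10 − 0.058·88) = 3850/51 ≈ 75.490
Max retention: S = 1000/(3850/51) − 10 = 250/77 in (≈ 3.247 in)
Ia = 0.2·(250/77) = 50/77 in ≈ 0.649 in
Excess rainfall: 6.170 − 0.649 = 5.521 in; P > Ia so Q > 0
Runoff Q = (P−Ia)²/(P−Ia+S) = (5.521)²/(5.521+3.247) = 1807015081/519819300 ≈ 3.476 in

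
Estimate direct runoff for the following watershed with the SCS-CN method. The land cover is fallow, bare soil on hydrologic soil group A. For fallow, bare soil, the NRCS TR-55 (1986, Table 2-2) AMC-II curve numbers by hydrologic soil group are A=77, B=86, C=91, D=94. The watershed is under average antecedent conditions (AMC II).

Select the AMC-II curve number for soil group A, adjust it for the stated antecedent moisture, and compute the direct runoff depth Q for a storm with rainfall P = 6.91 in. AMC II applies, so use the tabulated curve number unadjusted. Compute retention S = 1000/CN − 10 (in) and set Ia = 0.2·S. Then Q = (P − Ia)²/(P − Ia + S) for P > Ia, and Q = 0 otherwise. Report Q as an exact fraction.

Q = 2362640449/551373900 in ≈ 4.285 in

NRCS table: fallow, bare soil, soil group A → CN(II) = 77
CN(II) = 77; AMC II needs no correction.
Max retention: S = 1000/77 − 10 = 230/77 in (≈ 2.987 in)
Ia = 0.2S: 0.2·2.987 = 0.597 in (exactly 46/77)
Since P=6.910 > Ia=0.597: effective rainfall P−Ia = 48607/7700 in
Runoff Q = (P−Ia)²/(P−Ia+S) = (6.313)²/(6.313+2.987) = 2362640449/551373900 ≈ 4.285 in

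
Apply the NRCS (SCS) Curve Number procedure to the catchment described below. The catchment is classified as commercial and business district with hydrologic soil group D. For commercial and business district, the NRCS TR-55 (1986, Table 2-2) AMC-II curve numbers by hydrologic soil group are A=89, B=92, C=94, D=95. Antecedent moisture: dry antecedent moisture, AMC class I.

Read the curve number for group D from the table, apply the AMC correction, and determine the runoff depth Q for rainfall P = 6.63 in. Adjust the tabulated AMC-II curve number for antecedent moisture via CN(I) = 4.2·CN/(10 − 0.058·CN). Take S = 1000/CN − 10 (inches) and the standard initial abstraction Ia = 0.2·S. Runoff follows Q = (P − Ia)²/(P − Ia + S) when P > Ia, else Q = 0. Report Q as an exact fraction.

NRCS table: commercial and business district, soil group D → CN(II) = 95
CN(I) from CN(II)=95: (4.2·95)/(10 − 0.058·95) = 39900/449 ≈ 88.864
Max retention: S = 1000/(39900/449) − 10 = 500/399 in (≈ 1.253 in)
Ia = 0.2·(500/399) = 100/399 in ≈ 0.251 in
P − Ia = 6.630 − 0.251 = 254537/39900 ≈ 6.379 in (> 0, runoff occurs)
Runoff Q = (P−Ia)²/(P−Ia+S) = (6.379)²/(6.379+1.253) = 64789084369/12151026300 ≈ 5.332 in

Q = 64789084369/12151026300 in ≈ 5.332 in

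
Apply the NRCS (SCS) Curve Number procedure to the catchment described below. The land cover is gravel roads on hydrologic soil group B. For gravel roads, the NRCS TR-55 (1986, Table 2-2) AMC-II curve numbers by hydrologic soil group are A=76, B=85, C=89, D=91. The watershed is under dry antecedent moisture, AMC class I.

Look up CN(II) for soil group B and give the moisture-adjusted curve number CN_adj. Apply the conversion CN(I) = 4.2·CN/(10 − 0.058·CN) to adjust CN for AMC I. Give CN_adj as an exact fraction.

NRCS table: gravel roads, soil group B → CN(II) = 85
CN(I) from CN(II)=85: (4.2·85)/(10 − 0.058·85) = 11900/169 ≈ 70.414

CN_adj = 11900/169 ≈ 70.414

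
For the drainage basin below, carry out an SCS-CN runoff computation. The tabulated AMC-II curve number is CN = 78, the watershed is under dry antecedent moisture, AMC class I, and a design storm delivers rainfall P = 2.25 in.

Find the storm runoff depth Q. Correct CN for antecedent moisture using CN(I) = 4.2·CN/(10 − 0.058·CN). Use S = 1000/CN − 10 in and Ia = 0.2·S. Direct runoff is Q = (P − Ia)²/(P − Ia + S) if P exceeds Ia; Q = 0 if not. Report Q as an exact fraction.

Adjust CN=78 to AMC I: 4.2·78/(10 − 0.058·78) → (1638/5) ÷ (1369/250) = 81900/1369 ≈ 59.825
S = 1000/(81900/1369) − 10 = 5500/819 in ≈ 6.716 in
Ia = 0.2S: 0.2·6.716 = 1.343 in (exactly 1100/819)
Excess rainfall: 2.250 − 1.343 = 0.907 in; P > Ia so Q > 0
Runoff Q = (P−Ia)²/(P−Ia+S) = (0.907)²/(0.907+6.716) = 8826841/81804996 ≈ 0.108 in

Q = 8826841/81804996 in ≈ 0.108 in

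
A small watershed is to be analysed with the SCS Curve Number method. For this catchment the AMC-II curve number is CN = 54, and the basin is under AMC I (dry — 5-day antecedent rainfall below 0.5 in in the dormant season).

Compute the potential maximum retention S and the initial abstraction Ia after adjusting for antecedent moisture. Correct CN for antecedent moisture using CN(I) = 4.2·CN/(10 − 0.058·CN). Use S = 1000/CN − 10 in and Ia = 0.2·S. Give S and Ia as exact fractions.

CN(I) from CN(II)=54: (4.2·54)/(10 − 0.058·54) = 56700/1717 ≈ 33.023
Retention S: 1000/CN − 10 with CN=33.023 → S = 11500/567 ≈ 20.282 in
Ia = 0.2·(11500/567) = 2300/567 in ≈ 4.056 in

S = 11500/567 in ≈ 20.282 in; Ia = 2300/567 in ≈ 4.056 in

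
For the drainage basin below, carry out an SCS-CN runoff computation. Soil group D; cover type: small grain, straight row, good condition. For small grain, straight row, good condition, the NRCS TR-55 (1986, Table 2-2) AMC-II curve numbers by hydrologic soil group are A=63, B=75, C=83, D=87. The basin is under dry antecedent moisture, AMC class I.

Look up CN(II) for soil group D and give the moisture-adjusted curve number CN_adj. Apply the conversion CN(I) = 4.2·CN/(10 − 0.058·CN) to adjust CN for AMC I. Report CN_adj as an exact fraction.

NRCS table: small grain, straight row, good condition, soil group D → CN(II) = 87
CN(I) from CN(II)=87: (4.2·87)/(10 − 0.058·87) = 182700/2477 ≈ 73.759

CN_adj = 182700/2477 ≈ 73.759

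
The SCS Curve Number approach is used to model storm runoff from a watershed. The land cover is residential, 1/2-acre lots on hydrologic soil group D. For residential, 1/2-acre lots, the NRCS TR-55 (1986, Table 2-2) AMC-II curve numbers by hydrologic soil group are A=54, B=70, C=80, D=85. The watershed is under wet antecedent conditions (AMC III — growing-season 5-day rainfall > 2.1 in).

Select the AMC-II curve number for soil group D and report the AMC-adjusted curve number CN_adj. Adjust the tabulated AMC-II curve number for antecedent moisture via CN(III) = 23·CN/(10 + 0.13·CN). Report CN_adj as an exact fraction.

CN_adj = 39100/421 ≈ 92.874

NRCS table: residential, 1/2-acre lots, soil group D → CN(II) = 85
CN(III) from CN(II)=85: (23·85)/(10 + 0.13·85) = 39100/421 ≈ 92.874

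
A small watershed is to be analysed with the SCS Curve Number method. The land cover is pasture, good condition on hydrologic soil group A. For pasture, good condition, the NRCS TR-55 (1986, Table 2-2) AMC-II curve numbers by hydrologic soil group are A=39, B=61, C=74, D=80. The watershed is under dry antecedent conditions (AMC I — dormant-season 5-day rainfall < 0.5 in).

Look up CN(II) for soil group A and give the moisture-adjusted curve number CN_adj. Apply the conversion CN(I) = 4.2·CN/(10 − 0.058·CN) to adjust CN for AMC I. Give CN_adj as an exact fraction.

CN_adj = 81900/3869 ≈ 21.168

NRCS table: pasture, good condition, soil group A → CN(II) = 39
Adjust CN=39 to AMC I: 4.2·39/(10 − 0.058·39) → (819/5) ÷ (3869/500) = 81900/3869 ≈ 21.168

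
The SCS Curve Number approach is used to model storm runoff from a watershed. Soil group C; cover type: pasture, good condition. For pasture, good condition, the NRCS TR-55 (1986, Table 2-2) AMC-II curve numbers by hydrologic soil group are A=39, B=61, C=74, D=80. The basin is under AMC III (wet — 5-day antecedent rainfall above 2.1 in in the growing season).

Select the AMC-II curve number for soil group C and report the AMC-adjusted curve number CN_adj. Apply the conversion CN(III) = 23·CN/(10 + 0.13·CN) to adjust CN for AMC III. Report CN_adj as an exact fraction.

NRCS table: pasture, good condition, soil group C → CN(II) = 74
Adjust CN=74 to AMC III: 23·74/(10 + 0.13·74) → 1702 ÷ (981/50) = 85100/981 ≈ 86.748

CN_adj = 85100/981 ≈ 86.748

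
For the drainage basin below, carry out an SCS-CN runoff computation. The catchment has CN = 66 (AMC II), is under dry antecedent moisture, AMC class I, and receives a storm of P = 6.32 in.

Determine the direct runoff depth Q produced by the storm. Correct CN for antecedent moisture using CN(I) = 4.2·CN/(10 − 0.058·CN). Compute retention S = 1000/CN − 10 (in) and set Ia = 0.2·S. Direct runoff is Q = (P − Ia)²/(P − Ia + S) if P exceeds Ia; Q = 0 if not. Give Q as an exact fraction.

Dry (AMC I): CN(I) = 4.2·66/(10 − 0.058·66) = (1386/5)/(1543/250) = 69300/1543 ≈ 44.913
Max retention: S = 1000/(69300/1543) − 10 = 8500/693 in (≈ 12.266 in)
Ia = 0.2·(8500/693) = 1700/693 in ≈ 2.453 in
P − Ia = 6.320 − 2.453 = 66994/17325 ≈ 3.867 in (> 0, runoff occurs)
Q = (66994/17325)²/((66994/17325) + 8500/693) = (4488196036/300155625)/(279494/17325) = 2244098018/2421116775 in ≈ 0.927 in

Q = 2244098018/2421116775 in ≈ 0.927 in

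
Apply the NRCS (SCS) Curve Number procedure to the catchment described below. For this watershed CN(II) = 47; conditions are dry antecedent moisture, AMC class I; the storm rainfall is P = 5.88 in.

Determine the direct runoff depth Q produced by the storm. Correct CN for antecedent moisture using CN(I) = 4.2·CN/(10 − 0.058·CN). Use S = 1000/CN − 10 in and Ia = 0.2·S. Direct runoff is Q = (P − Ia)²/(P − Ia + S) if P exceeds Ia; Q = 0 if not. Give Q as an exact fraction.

Q = 158482921/16657821075 in ≈ 0.010 in

Dry (AMC I): CN(I) = 4.2·47/(10 − 0.058·47) = (987/5)/(3637/500) = 98700/3637 ≈ 27.138
Max retention: S = 1000/(98700/3637) − 10 = 26500/987 in (≈ 26.849 in)
Ia = 0.2S: 0.2·26.849 = 5.370 in (exactly 5300/987)
Excess rainfall: 5.880 − 5.370 = 0.510 in; P > Ia so Q > 0
Q: (12589/24675)² ÷ (675089/24675) = 158482921/16657821075 in (≈ 0.010 in)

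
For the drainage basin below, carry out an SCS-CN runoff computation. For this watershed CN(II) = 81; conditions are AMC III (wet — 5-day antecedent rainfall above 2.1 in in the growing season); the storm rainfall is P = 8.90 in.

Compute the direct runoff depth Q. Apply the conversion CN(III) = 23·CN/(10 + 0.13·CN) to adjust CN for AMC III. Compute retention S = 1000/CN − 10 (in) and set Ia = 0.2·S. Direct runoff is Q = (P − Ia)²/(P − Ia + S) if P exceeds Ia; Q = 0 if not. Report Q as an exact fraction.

Q = 26246268049/3372160410 in ≈ 7.783 in

Adjust CN=81 to AMC III: 23·81/(10 + 0.13·81) → 1863 ÷ (2053/100) = 186300/2053 ≈ 90.745
Max retention: S = 1000/(186300/2053) − 10 = 1900/1863 in (≈ 1.020 in)
Initial abstraction Ia = S/5 = (1900/1863)/5 = 380/1863 ≈ 0.204 in
Since P=8.900 > Ia=0.204: effective rainfall P−Ia = 162007/18630 in
Runoff Q = (P−Ia)²/(P−Ia+S) = (8.696)²/(8.696+1.020) = 26246268049/3372160410 ≈ 7.783 in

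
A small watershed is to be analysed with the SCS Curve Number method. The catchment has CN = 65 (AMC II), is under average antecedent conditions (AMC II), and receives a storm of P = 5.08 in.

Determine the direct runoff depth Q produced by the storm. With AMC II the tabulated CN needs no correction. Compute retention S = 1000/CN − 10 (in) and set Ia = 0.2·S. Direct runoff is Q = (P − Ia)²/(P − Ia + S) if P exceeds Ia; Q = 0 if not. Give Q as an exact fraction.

Average conditions: CN = 65 (no AMC adjustment).
Retention S: 1000/CN − 10 with CN=65.000 → S = 70/13 ≈ 5.385 in
Initial abstraction Ia = S/5 = (70/13)/5 = 14/13 ≈ 1.077 in
Since P=5.080 > Ia=1.077: effective rainfall P−Ia = 1301/325 in
Q: (1301/325)² ÷ (3051/325) = 1692601/991575 in (≈ 1.707 in)

Q = 1692601/991575 in ≈ 1.707 in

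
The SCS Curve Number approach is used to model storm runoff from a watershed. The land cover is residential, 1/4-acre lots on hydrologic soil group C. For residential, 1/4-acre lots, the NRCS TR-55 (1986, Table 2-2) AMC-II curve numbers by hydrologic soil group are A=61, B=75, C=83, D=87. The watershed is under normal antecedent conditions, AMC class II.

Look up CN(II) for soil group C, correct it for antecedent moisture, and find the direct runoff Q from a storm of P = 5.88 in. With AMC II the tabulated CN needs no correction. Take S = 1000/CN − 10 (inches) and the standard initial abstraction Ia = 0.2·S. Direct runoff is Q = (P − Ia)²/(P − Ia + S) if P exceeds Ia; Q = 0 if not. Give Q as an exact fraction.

Q = 128845201/32372075 in ≈ 3.980 in

NRCS table: residential, 1/4-acre lots, soil group C → CN(II) = 83
AMC II — tabulated CN = 83 applies directly.
S = 1000/83 − 10 = 170/83 in ≈ 2.048 in
Ia = 0.2S: 0.2·2.048 = 0.410 in (exactly 34/83)
P − Ia = 5.880 − 0.410 = 11351/2075 ≈ 5.470 in (> 0, runoff occurs)
Runoff Q = (P−Ia)²/(P−Ia+S) = (5.470)²/(5.470+2.048) = 128845201/32372075 ≈ 3.980 in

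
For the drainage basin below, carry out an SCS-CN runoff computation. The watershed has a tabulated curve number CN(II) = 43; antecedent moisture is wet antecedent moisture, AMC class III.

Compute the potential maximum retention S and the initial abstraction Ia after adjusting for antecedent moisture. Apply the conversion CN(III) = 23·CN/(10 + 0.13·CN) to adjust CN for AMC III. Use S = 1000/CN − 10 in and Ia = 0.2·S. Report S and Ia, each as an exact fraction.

CN(III) from CN(II)=43: (23·43)/(10 + 0.13·43) = 98900/1559 ≈ 63.438
S = 1000/(98900/1559) − 10 = 5700/989 in ≈ 5.763 in
Ia = 0.2·(5700/989) = 1140/989 in ≈ 1.153 in

S = 5700/989 in ≈ 5.763 in; Ia = 1140/989 in ≈ 1.153 in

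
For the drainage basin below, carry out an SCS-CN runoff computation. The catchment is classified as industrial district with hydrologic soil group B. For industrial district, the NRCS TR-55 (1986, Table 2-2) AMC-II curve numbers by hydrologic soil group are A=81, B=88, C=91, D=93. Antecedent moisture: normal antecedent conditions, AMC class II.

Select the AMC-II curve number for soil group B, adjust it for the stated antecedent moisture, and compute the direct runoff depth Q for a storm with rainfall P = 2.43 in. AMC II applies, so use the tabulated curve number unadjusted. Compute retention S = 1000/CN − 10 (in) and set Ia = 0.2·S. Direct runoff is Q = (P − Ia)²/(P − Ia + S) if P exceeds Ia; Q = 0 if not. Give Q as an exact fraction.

Q = 1877043/1420100 in ≈ 1.322 in

NRCS table: industrial district, soil group B → CN(II) = 88
Average conditions: CN = 88 (no AMC adjustment).
Retention S: 1000/CN − 10 with CN=88.000 → S = 15/11 ≈ 1.364 in
Ia = 0.2·(15/11) = 3/11 in ≈ 0.273 in
Excess rainfall: 2.430 − 0.273 = 2.157 in; P > Ia so Q > 0
Q = (2373/1100)²/((2373/1100) + 15/11) = (5631129/1210000)/(3873/1100) = 1877043/1420100 in ≈ 1.322 in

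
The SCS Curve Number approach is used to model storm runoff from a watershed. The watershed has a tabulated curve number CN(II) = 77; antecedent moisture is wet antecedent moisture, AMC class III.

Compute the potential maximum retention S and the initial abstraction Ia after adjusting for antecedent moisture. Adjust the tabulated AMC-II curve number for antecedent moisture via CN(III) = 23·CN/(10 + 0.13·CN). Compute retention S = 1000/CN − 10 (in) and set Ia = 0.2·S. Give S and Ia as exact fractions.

CN(III) from CN(II)=77: (23·77)/(10 + 0.13·77) = 7700/87 ≈ 88.506
Retention S: 1000/CN − 10 with CN=88.506 → S = 100/77 ≈ 1.299 in
Ia = 0.2S: 0.2·1.299 = 0.260 in (exactly 20/77)

S = 100/77 in ≈ 1.299 in; Ia = 20/77 in ≈ 0.260 in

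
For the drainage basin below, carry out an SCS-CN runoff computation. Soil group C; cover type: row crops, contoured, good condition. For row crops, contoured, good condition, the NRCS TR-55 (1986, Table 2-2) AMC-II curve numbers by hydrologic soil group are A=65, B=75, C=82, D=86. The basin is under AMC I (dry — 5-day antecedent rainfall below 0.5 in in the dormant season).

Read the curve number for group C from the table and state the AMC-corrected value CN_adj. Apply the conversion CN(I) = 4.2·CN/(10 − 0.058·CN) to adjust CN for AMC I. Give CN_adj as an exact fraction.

NRCS table: row crops, contoured, good condition, soil group C → CN(II) = 82
Dry (AMC I): CN(I) = 4.2·82/(10 − 0.058·82) = (1722/5)/(1311/250) = 28700/437 ≈ 65.675

CN_adj = 28700/437 ≈ 65.675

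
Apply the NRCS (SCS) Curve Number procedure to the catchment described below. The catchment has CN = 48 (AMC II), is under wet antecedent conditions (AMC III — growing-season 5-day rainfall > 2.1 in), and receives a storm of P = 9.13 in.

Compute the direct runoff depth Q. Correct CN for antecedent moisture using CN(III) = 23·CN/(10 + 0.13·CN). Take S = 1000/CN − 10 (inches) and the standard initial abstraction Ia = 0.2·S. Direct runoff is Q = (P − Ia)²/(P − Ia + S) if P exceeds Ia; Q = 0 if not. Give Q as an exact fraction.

Wet (AMC III): CN(III) = 23·48/(10 + 0.13·48) = 1104/(406/25) = 13800/203 ≈ 67.980
Max retention: S = 1000/(13800/203) − 10 = 325/69 in (≈ 4.710 in)
Ia = 0.2S: 0.2·4.710 = 0.942 in (exactly 65/69)
P − Ia = 9.130 − 0.942 = 56497/6900 ≈ 8.188 in (> 0, runoff occurs)
Q = (56497/6900)²/((56497/6900) + 325/69) = (3191911009/47610000)/(88997/6900) = 3191911009/614079300 in ≈ 5.198 in

Q = 3191911009/614079300 in ≈ 5.198 in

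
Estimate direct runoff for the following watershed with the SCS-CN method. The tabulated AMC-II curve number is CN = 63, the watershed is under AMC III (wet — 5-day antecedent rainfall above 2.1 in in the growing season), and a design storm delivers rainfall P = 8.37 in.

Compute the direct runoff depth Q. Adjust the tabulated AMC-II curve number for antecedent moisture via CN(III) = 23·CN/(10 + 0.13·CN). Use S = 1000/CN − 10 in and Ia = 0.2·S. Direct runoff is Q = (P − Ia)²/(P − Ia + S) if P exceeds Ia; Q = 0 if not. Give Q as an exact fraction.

Wet (AMC III): CN(III) = 23·63/(10 + 0.13·63) = 1449/(1819/100) = 144900/1819 ≈ 79.659
Retention S: 1000/CN − 10 with CN=79.659 → S = 3700/1449 ≈ 2.553 in
Initial abstraction Ia = S/5 = (3700/1449)/5 = 740/1449 ≈ 0.511 in
P − Ia = 8.370 − 0.511 = 1138813/144900 ≈ 7.859 in (> 0, runoff occurs)
Q: (1138813/144900)² ÷ (1508813/144900) = 1296895048969/218627003700 in (≈ 5.932 in)

Q = 1296895048969/218627003700 in ≈ 5.932 in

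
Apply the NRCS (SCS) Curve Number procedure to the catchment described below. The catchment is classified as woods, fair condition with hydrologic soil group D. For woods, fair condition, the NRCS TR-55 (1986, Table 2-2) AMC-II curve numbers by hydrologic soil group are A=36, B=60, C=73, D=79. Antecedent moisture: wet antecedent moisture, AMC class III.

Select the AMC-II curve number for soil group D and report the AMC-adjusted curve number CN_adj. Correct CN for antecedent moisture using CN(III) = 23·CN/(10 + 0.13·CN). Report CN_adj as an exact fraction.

CN_adj = 181700/2027 ≈ 89.640

NRCS table: woods, fair condition, soil group D → CN(II) = 79
Adjust CN=79 to AMC III: 23·79/(10 + 0.13·79) → 1817 ÷ (2027/100) = 181700/2027 ≈ 89.640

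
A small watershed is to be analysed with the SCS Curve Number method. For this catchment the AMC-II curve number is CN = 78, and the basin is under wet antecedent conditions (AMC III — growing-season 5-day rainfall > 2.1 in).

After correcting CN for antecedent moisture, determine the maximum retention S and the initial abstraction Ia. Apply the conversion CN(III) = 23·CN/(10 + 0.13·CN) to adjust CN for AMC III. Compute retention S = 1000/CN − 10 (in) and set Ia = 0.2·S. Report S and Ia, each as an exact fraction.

Wet (AMC III): CN(III) = 23·78/(10 + 0.13·78) = 1794/(1007/50) = 89700/1007 ≈ 89.076
Max retention: S = 1000/(89700/1007) − 10 = 1100/897 in (≈ 1.226 in)
Ia = 0.2S: 0.2·1.226 = 0.245 in (exactly 220/897)

S = 1100/897 in ≈ 1.226 in; Ia = 220/897 in ≈ 0.245 in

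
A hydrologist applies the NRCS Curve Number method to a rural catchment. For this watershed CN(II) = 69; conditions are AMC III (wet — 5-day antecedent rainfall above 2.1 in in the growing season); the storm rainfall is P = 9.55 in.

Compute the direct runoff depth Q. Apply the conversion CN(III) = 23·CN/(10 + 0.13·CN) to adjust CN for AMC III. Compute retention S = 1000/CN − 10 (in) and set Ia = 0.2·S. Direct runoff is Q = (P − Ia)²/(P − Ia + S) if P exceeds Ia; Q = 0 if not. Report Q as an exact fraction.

CN(III) from CN(II)=69: (23·69)/(10 + 0.13·69) = 158700/1897 ≈ 83.658
Max retention: S = 1000/(158700/1897) − 10 = 3100/1587 in (≈ 1.953 in)
Initial abstraction Ia = S/5 = (3100/1587)/5 = 620/1587 ≈ 0.391 in
P − Ia = 9.550 − 0.391 = 290717/31740 ≈ 9.159 in (> 0, runoff occurs)
Runoff Q = (P−Ia)²/(P−Ia+S) = (9.159)²/(9.159+1.953) = 84516374089/11195237580 ≈ 7.549 in

Q = 84516374089/11195237580 in ≈ 7.549 in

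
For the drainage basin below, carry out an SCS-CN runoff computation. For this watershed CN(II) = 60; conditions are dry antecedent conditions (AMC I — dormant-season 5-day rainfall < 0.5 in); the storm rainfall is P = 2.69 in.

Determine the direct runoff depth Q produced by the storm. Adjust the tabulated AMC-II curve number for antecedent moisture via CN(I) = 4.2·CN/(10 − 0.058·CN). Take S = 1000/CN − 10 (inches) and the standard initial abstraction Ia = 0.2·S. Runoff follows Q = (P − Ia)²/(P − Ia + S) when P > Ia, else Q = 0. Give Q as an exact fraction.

Q = 0 in ≈ 0.000 in

CN(I) from CN(II)=60: (4.2·60)/(10 − 0.058·60) = 6300/163 ≈ 38.650
S = 1000/(6300/163) − 10 = 1000/63 in ≈ 15.873 in
Ia = 0.2S: 0.2·15.873 = 3.175 in (exactly 200/63)
P = 2.690 ≤ Ia = 3.175 in: entire storm abstracted, Q = 0.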